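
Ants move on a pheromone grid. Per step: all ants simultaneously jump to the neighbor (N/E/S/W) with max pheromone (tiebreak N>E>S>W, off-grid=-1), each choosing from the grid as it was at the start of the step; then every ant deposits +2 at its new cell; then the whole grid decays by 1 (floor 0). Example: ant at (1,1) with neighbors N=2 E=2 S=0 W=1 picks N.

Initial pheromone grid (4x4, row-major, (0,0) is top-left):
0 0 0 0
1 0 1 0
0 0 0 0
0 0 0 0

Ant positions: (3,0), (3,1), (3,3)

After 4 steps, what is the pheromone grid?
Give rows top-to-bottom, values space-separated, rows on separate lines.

After step 1: ants at (2,0),(2,1),(2,3)
  0 0 0 0
  0 0 0 0
  1 1 0 1
  0 0 0 0
After step 2: ants at (2,1),(2,0),(1,3)
  0 0 0 0
  0 0 0 1
  2 2 0 0
  0 0 0 0
After step 3: ants at (2,0),(2,1),(0,3)
  0 0 0 1
  0 0 0 0
  3 3 0 0
  0 0 0 0
After step 4: ants at (2,1),(2,0),(1,3)
  0 0 0 0
  0 0 0 1
  4 4 0 0
  0 0 0 0

0 0 0 0
0 0 0 1
4 4 0 0
0 0 0 0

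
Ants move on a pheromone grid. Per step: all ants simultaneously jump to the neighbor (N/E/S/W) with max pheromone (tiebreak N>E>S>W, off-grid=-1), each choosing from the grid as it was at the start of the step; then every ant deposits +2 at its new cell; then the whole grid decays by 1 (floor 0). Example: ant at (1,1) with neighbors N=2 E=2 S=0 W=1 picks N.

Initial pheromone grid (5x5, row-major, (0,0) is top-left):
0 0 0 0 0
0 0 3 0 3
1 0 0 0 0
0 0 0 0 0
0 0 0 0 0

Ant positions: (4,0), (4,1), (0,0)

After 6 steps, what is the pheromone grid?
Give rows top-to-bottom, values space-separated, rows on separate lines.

After step 1: ants at (3,0),(3,1),(0,1)
  0 1 0 0 0
  0 0 2 0 2
  0 0 0 0 0
  1 1 0 0 0
  0 0 0 0 0
After step 2: ants at (3,1),(3,0),(0,2)
  0 0 1 0 0
  0 0 1 0 1
  0 0 0 0 0
  2 2 0 0 0
  0 0 0 0 0
After step 3: ants at (3,0),(3,1),(1,2)
  0 0 0 0 0
  0 0 2 0 0
  0 0 0 0 0
  3 3 0 0 0
  0 0 0 0 0
After step 4: ants at (3,1),(3,0),(0,2)
  0 0 1 0 0
  0 0 1 0 0
  0 0 0 0 0
  4 4 0 0 0
  0 0 0 0 0
After step 5: ants at (3,0),(3,1),(1,2)
  0 0 0 0 0
  0 0 2 0 0
  0 0 0 0 0
  5 5 0 0 0
  0 0 0 0 0
After step 6: ants at (3,1),(3,0),(0,2)
  0 0 1 0 0
  0 0 1 0 0
  0 0 0 0 0
  6 6 0 0 0
  0 0 0 0 0

0 0 1 0 0
0 0 1 0 0
0 0 0 0 0
6 6 0 0 0
0 0 0 0 0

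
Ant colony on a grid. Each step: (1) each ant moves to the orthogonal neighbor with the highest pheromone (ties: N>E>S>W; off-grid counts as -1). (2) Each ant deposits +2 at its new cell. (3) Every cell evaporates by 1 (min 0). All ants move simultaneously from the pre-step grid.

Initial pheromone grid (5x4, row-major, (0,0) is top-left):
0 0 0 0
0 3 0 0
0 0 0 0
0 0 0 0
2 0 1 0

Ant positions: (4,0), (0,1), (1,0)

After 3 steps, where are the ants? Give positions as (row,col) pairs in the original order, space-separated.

Step 1: ant0:(4,0)->N->(3,0) | ant1:(0,1)->S->(1,1) | ant2:(1,0)->E->(1,1)
  grid max=6 at (1,1)
Step 2: ant0:(3,0)->S->(4,0) | ant1:(1,1)->N->(0,1) | ant2:(1,1)->N->(0,1)
  grid max=5 at (1,1)
Step 3: ant0:(4,0)->N->(3,0) | ant1:(0,1)->S->(1,1) | ant2:(0,1)->S->(1,1)
  grid max=8 at (1,1)

(3,0) (1,1) (1,1)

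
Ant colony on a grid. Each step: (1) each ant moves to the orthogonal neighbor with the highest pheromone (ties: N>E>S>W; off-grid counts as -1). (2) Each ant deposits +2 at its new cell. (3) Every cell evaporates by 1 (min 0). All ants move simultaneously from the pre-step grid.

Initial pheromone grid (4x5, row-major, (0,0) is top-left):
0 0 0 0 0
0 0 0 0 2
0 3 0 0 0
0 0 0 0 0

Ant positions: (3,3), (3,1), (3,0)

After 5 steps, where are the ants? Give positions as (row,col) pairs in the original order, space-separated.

Step 1: ant0:(3,3)->N->(2,3) | ant1:(3,1)->N->(2,1) | ant2:(3,0)->N->(2,0)
  grid max=4 at (2,1)
Step 2: ant0:(2,3)->N->(1,3) | ant1:(2,1)->W->(2,0) | ant2:(2,0)->E->(2,1)
  grid max=5 at (2,1)
Step 3: ant0:(1,3)->N->(0,3) | ant1:(2,0)->E->(2,1) | ant2:(2,1)->W->(2,0)
  grid max=6 at (2,1)
Step 4: ant0:(0,3)->E->(0,4) | ant1:(2,1)->W->(2,0) | ant2:(2,0)->E->(2,1)
  grid max=7 at (2,1)
Step 5: ant0:(0,4)->S->(1,4) | ant1:(2,0)->E->(2,1) | ant2:(2,1)->W->(2,0)
  grid max=8 at (2,1)

(1,4) (2,1) (2,0)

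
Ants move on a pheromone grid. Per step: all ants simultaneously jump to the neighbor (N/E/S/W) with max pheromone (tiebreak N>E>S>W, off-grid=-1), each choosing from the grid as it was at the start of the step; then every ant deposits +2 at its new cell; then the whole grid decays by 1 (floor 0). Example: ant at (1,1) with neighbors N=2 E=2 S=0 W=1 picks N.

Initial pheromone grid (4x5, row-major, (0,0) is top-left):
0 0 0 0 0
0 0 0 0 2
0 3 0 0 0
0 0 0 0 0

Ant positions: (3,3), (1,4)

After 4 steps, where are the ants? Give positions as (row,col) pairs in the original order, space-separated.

Step 1: ant0:(3,3)->N->(2,3) | ant1:(1,4)->N->(0,4)
  grid max=2 at (2,1)
Step 2: ant0:(2,3)->N->(1,3) | ant1:(0,4)->S->(1,4)
  grid max=2 at (1,4)
Step 3: ant0:(1,3)->E->(1,4) | ant1:(1,4)->W->(1,3)
  grid max=3 at (1,4)
Step 4: ant0:(1,4)->W->(1,3) | ant1:(1,3)->E->(1,4)
  grid max=4 at (1,4)

(1,3) (1,4)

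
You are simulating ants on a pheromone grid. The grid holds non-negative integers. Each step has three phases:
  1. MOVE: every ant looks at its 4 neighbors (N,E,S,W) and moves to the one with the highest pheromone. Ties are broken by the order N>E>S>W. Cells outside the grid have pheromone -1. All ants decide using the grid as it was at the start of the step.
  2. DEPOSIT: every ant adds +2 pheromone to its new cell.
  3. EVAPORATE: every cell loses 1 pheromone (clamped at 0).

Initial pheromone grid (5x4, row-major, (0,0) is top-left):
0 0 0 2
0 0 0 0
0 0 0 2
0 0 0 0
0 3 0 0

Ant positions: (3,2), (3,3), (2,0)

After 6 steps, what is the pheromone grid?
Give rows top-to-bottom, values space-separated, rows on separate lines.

After step 1: ants at (2,2),(2,3),(1,0)
  0 0 0 1
  1 0 0 0
  0 0 1 3
  0 0 0 0
  0 2 0 0
After step 2: ants at (2,3),(2,2),(0,0)
  1 0 0 0
  0 0 0 0
  0 0 2 4
  0 0 0 0
  0 1 0 0
After step 3: ants at (2,2),(2,3),(0,1)
  0 1 0 0
  0 0 0 0
  0 0 3 5
  0 0 0 0
  0 0 0 0
After step 4: ants at (2,3),(2,2),(0,2)
  0 0 1 0
  0 0 0 0
  0 0 4 6
  0 0 0 0
  0 0 0 0
After step 5: ants at (2,2),(2,3),(0,3)
  0 0 0 1
  0 0 0 0
  0 0 5 7
  0 0 0 0
  0 0 0 0
After step 6: ants at (2,3),(2,2),(1,3)
  0 0 0 0
  0 0 0 1
  0 0 6 8
  0 0 0 0
  0 0 0 0

0 0 0 0
0 0 0 1
0 0 6 8
0 0 0 0
0 0 0 0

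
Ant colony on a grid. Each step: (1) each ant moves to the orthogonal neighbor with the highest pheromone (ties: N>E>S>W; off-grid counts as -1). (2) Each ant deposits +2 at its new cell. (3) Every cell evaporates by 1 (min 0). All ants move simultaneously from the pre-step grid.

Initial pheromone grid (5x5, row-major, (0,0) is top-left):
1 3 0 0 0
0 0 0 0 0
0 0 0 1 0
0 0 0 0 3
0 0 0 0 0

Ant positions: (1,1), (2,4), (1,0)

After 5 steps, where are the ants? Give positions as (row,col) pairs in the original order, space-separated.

Step 1: ant0:(1,1)->N->(0,1) | ant1:(2,4)->S->(3,4) | ant2:(1,0)->N->(0,0)
  grid max=4 at (0,1)
Step 2: ant0:(0,1)->W->(0,0) | ant1:(3,4)->N->(2,4) | ant2:(0,0)->E->(0,1)
  grid max=5 at (0,1)
Step 3: ant0:(0,0)->E->(0,1) | ant1:(2,4)->S->(3,4) | ant2:(0,1)->W->(0,0)
  grid max=6 at (0,1)
Step 4: ant0:(0,1)->W->(0,0) | ant1:(3,4)->N->(2,4) | ant2:(0,0)->E->(0,1)
  grid max=7 at (0,1)
Step 5: ant0:(0,0)->E->(0,1) | ant1:(2,4)->S->(3,4) | ant2:(0,1)->W->(0,0)
  grid max=8 at (0,1)

(0,1) (3,4) (0,0)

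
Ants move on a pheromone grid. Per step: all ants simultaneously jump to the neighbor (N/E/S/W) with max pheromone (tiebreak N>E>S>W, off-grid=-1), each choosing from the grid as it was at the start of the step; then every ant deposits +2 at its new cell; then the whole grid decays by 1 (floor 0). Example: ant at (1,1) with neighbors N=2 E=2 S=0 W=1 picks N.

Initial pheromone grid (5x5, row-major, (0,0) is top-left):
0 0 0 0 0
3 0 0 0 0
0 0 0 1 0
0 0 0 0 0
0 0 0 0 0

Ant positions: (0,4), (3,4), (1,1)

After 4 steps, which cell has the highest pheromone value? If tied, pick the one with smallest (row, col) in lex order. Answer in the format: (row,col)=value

Answer: (1,4)=4

Derivation:
Step 1: ant0:(0,4)->S->(1,4) | ant1:(3,4)->N->(2,4) | ant2:(1,1)->W->(1,0)
  grid max=4 at (1,0)
Step 2: ant0:(1,4)->S->(2,4) | ant1:(2,4)->N->(1,4) | ant2:(1,0)->N->(0,0)
  grid max=3 at (1,0)
Step 3: ant0:(2,4)->N->(1,4) | ant1:(1,4)->S->(2,4) | ant2:(0,0)->S->(1,0)
  grid max=4 at (1,0)
Step 4: ant0:(1,4)->S->(2,4) | ant1:(2,4)->N->(1,4) | ant2:(1,0)->N->(0,0)
  grid max=4 at (1,4)
Final grid:
  1 0 0 0 0
  3 0 0 0 4
  0 0 0 0 4
  0 0 0 0 0
  0 0 0 0 0
Max pheromone 4 at (1,4)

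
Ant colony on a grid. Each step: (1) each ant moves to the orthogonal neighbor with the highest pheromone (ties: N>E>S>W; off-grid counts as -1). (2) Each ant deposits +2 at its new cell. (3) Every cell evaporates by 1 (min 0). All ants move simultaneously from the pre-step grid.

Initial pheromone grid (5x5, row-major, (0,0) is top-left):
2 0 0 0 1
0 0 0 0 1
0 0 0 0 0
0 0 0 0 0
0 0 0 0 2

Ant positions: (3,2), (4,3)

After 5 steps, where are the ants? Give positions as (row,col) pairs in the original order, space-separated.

Step 1: ant0:(3,2)->N->(2,2) | ant1:(4,3)->E->(4,4)
  grid max=3 at (4,4)
Step 2: ant0:(2,2)->N->(1,2) | ant1:(4,4)->N->(3,4)
  grid max=2 at (4,4)
Step 3: ant0:(1,2)->N->(0,2) | ant1:(3,4)->S->(4,4)
  grid max=3 at (4,4)
Step 4: ant0:(0,2)->E->(0,3) | ant1:(4,4)->N->(3,4)
  grid max=2 at (4,4)
Step 5: ant0:(0,3)->E->(0,4) | ant1:(3,4)->S->(4,4)
  grid max=3 at (4,4)

(0,4) (4,4)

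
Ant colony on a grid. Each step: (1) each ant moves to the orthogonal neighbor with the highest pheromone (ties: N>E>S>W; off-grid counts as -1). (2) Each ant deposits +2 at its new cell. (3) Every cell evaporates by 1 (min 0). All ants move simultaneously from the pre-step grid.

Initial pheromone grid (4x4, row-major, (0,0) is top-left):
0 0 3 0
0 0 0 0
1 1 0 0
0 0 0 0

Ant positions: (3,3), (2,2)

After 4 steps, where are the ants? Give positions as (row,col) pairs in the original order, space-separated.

Step 1: ant0:(3,3)->N->(2,3) | ant1:(2,2)->W->(2,1)
  grid max=2 at (0,2)
Step 2: ant0:(2,3)->N->(1,3) | ant1:(2,1)->N->(1,1)
  grid max=1 at (0,2)
Step 3: ant0:(1,3)->N->(0,3) | ant1:(1,1)->S->(2,1)
  grid max=2 at (2,1)
Step 4: ant0:(0,3)->S->(1,3) | ant1:(2,1)->N->(1,1)
  grid max=1 at (1,1)

(1,3) (1,1)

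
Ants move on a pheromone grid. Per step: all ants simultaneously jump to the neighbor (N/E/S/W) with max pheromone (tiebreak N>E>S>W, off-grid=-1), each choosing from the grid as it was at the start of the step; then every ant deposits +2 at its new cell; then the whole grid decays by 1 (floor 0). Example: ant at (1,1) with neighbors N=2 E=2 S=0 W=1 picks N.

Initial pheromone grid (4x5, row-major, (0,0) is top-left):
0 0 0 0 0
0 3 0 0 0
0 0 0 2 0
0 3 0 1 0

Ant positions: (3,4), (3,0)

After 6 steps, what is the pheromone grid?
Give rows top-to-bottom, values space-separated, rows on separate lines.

After step 1: ants at (3,3),(3,1)
  0 0 0 0 0
  0 2 0 0 0
  0 0 0 1 0
  0 4 0 2 0
After step 2: ants at (2,3),(2,1)
  0 0 0 0 0
  0 1 0 0 0
  0 1 0 2 0
  0 3 0 1 0
After step 3: ants at (3,3),(3,1)
  0 0 0 0 0
  0 0 0 0 0
  0 0 0 1 0
  0 4 0 2 0
After step 4: ants at (2,3),(2,1)
  0 0 0 0 0
  0 0 0 0 0
  0 1 0 2 0
  0 3 0 1 0
After step 5: ants at (3,3),(3,1)
  0 0 0 0 0
  0 0 0 0 0
  0 0 0 1 0
  0 4 0 2 0
After step 6: ants at (2,3),(2,1)
  0 0 0 0 0
  0 0 0 0 0
  0 1 0 2 0
  0 3 0 1 0

0 0 0 0 0
0 0 0 0 0
0 1 0 2 0
0 3 0 1 0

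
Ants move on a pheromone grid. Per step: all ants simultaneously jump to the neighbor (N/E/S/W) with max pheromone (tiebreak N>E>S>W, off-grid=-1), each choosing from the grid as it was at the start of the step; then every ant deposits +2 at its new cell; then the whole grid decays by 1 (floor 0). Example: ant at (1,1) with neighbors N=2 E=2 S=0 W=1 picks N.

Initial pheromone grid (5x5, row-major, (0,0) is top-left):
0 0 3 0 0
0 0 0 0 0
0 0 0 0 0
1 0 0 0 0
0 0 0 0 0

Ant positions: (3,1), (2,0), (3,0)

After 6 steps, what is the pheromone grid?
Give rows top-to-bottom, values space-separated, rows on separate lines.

After step 1: ants at (3,0),(3,0),(2,0)
  0 0 2 0 0
  0 0 0 0 0
  1 0 0 0 0
  4 0 0 0 0
  0 0 0 0 0
After step 2: ants at (2,0),(2,0),(3,0)
  0 0 1 0 0
  0 0 0 0 0
  4 0 0 0 0
  5 0 0 0 0
  0 0 0 0 0
After step 3: ants at (3,0),(3,0),(2,0)
  0 0 0 0 0
  0 0 0 0 0
  5 0 0 0 0
  8 0 0 0 0
  0 0 0 0 0
After step 4: ants at (2,0),(2,0),(3,0)
  0 0 0 0 0
  0 0 0 0 0
  8 0 0 0 0
  9 0 0 0 0
  0 0 0 0 0
After step 5: ants at (3,0),(3,0),(2,0)
  0 0 0 0 0
  0 0 0 0 0
  9 0 0 0 0
  12 0 0 0 0
  0 0 0 0 0
After step 6: ants at (2,0),(2,0),(3,0)
  0 0 0 0 0
  0 0 0 0 0
  12 0 0 0 0
  13 0 0 0 0
  0 0 0 0 0

0 0 0 0 0
0 0 0 0 0
12 0 0 0 0
13 0 0 0 0
0 0 0 0 0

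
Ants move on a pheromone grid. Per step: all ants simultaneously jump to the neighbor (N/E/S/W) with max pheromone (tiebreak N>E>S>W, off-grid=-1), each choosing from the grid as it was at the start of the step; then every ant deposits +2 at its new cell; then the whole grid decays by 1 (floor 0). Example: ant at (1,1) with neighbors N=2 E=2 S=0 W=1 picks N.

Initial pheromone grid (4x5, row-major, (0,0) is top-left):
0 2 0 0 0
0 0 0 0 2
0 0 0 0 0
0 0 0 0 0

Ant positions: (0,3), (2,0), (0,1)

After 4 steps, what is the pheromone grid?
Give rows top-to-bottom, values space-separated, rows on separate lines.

After step 1: ants at (0,4),(1,0),(0,2)
  0 1 1 0 1
  1 0 0 0 1
  0 0 0 0 0
  0 0 0 0 0
After step 2: ants at (1,4),(0,0),(0,1)
  1 2 0 0 0
  0 0 0 0 2
  0 0 0 0 0
  0 0 0 0 0
After step 3: ants at (0,4),(0,1),(0,0)
  2 3 0 0 1
  0 0 0 0 1
  0 0 0 0 0
  0 0 0 0 0
After step 4: ants at (1,4),(0,0),(0,1)
  3 4 0 0 0
  0 0 0 0 2
  0 0 0 0 0
  0 0 0 0 0

3 4 0 0 0
0 0 0 0 2
0 0 0 0 0
0 0 0 0 0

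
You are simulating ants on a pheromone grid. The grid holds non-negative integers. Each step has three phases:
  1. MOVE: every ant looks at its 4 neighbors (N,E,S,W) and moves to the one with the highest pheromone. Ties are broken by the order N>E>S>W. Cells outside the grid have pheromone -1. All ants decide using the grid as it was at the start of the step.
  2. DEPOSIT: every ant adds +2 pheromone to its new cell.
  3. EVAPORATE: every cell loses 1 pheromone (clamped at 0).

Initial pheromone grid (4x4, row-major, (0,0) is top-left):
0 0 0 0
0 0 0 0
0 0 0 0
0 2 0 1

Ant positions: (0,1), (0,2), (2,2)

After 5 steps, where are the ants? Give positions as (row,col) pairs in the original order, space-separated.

Step 1: ant0:(0,1)->E->(0,2) | ant1:(0,2)->E->(0,3) | ant2:(2,2)->N->(1,2)
  grid max=1 at (0,2)
Step 2: ant0:(0,2)->E->(0,3) | ant1:(0,3)->W->(0,2) | ant2:(1,2)->N->(0,2)
  grid max=4 at (0,2)
Step 3: ant0:(0,3)->W->(0,2) | ant1:(0,2)->E->(0,3) | ant2:(0,2)->E->(0,3)
  grid max=5 at (0,2)
Step 4: ant0:(0,2)->E->(0,3) | ant1:(0,3)->W->(0,2) | ant2:(0,3)->W->(0,2)
  grid max=8 at (0,2)
Step 5: ant0:(0,3)->W->(0,2) | ant1:(0,2)->E->(0,3) | ant2:(0,2)->E->(0,3)
  grid max=9 at (0,2)

(0,2) (0,3) (0,3)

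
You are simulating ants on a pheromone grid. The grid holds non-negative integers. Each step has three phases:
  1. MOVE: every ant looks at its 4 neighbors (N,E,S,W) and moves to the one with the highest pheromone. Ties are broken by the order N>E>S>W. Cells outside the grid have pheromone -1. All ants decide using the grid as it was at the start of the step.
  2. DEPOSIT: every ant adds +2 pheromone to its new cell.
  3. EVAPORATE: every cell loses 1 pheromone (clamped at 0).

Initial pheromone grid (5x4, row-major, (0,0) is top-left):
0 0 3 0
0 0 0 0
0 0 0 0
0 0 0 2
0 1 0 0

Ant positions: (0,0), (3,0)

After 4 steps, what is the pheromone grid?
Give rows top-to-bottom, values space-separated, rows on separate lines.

After step 1: ants at (0,1),(2,0)
  0 1 2 0
  0 0 0 0
  1 0 0 0
  0 0 0 1
  0 0 0 0
After step 2: ants at (0,2),(1,0)
  0 0 3 0
  1 0 0 0
  0 0 0 0
  0 0 0 0
  0 0 0 0
After step 3: ants at (0,3),(0,0)
  1 0 2 1
  0 0 0 0
  0 0 0 0
  0 0 0 0
  0 0 0 0
After step 4: ants at (0,2),(0,1)
  0 1 3 0
  0 0 0 0
  0 0 0 0
  0 0 0 0
  0 0 0 0

0 1 3 0
0 0 0 0
0 0 0 0
0 0 0 0
0 0 0 0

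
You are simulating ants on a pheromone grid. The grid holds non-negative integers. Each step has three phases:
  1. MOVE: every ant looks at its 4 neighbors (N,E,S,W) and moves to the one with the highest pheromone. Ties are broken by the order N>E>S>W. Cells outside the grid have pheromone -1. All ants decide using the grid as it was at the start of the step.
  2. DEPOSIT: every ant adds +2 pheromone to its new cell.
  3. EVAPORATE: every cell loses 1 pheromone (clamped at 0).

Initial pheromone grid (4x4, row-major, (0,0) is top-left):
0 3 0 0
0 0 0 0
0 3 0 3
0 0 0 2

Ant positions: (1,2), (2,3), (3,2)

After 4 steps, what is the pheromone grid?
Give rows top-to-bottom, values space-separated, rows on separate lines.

After step 1: ants at (0,2),(3,3),(3,3)
  0 2 1 0
  0 0 0 0
  0 2 0 2
  0 0 0 5
After step 2: ants at (0,1),(2,3),(2,3)
  0 3 0 0
  0 0 0 0
  0 1 0 5
  0 0 0 4
After step 3: ants at (0,2),(3,3),(3,3)
  0 2 1 0
  0 0 0 0
  0 0 0 4
  0 0 0 7
After step 4: ants at (0,1),(2,3),(2,3)
  0 3 0 0
  0 0 0 0
  0 0 0 7
  0 0 0 6

0 3 0 0
0 0 0 0
0 0 0 7
0 0 0 6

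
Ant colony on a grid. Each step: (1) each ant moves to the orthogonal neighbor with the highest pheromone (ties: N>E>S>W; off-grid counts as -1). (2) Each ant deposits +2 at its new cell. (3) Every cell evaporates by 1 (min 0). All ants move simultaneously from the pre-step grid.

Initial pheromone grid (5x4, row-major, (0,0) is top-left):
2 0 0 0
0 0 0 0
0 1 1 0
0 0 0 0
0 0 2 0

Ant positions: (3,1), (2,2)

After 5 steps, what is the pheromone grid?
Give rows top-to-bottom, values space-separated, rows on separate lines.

After step 1: ants at (2,1),(2,1)
  1 0 0 0
  0 0 0 0
  0 4 0 0
  0 0 0 0
  0 0 1 0
After step 2: ants at (1,1),(1,1)
  0 0 0 0
  0 3 0 0
  0 3 0 0
  0 0 0 0
  0 0 0 0
After step 3: ants at (2,1),(2,1)
  0 0 0 0
  0 2 0 0
  0 6 0 0
  0 0 0 0
  0 0 0 0
After step 4: ants at (1,1),(1,1)
  0 0 0 0
  0 5 0 0
  0 5 0 0
  0 0 0 0
  0 0 0 0
After step 5: ants at (2,1),(2,1)
  0 0 0 0
  0 4 0 0
  0 8 0 0
  0 0 0 0
  0 0 0 0

0 0 0 0
0 4 0 0
0 8 0 0
0 0 0 0
0 0 0 0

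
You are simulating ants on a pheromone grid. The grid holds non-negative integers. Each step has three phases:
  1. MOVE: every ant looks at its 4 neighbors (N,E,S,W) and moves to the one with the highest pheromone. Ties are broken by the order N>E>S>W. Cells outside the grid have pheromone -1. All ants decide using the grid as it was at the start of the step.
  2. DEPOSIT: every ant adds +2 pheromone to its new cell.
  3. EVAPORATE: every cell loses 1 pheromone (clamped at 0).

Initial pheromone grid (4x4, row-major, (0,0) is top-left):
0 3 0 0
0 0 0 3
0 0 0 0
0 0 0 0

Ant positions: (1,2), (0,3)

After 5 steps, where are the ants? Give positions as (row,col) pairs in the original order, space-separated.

Step 1: ant0:(1,2)->E->(1,3) | ant1:(0,3)->S->(1,3)
  grid max=6 at (1,3)
Step 2: ant0:(1,3)->N->(0,3) | ant1:(1,3)->N->(0,3)
  grid max=5 at (1,3)
Step 3: ant0:(0,3)->S->(1,3) | ant1:(0,3)->S->(1,3)
  grid max=8 at (1,3)
Step 4: ant0:(1,3)->N->(0,3) | ant1:(1,3)->N->(0,3)
  grid max=7 at (1,3)
Step 5: ant0:(0,3)->S->(1,3) | ant1:(0,3)->S->(1,3)
  grid max=10 at (1,3)

(1,3) (1,3)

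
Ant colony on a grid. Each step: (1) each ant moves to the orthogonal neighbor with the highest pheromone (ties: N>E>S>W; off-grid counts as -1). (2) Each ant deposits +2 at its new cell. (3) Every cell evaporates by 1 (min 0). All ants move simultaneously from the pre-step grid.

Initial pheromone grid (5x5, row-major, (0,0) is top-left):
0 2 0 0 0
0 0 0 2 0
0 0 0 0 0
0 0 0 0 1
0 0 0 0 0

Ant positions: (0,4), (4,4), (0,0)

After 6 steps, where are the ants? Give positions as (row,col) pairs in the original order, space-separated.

Step 1: ant0:(0,4)->S->(1,4) | ant1:(4,4)->N->(3,4) | ant2:(0,0)->E->(0,1)
  grid max=3 at (0,1)
Step 2: ant0:(1,4)->W->(1,3) | ant1:(3,4)->N->(2,4) | ant2:(0,1)->E->(0,2)
  grid max=2 at (0,1)
Step 3: ant0:(1,3)->N->(0,3) | ant1:(2,4)->S->(3,4) | ant2:(0,2)->W->(0,1)
  grid max=3 at (0,1)
Step 4: ant0:(0,3)->S->(1,3) | ant1:(3,4)->N->(2,4) | ant2:(0,1)->E->(0,2)
  grid max=2 at (0,1)
Step 5: ant0:(1,3)->N->(0,3) | ant1:(2,4)->S->(3,4) | ant2:(0,2)->W->(0,1)
  grid max=3 at (0,1)
Step 6: ant0:(0,3)->S->(1,3) | ant1:(3,4)->N->(2,4) | ant2:(0,1)->E->(0,2)
  grid max=2 at (0,1)

(1,3) (2,4) (0,2)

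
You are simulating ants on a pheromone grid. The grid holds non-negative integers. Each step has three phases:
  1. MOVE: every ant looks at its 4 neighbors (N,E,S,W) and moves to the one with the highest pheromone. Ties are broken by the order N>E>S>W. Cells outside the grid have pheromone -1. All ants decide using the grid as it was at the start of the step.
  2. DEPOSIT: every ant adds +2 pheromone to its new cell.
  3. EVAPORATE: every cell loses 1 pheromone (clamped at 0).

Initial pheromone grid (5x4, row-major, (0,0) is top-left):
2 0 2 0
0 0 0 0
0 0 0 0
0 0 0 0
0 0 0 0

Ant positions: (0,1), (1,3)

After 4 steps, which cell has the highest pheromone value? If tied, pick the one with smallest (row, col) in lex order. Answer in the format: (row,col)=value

Step 1: ant0:(0,1)->E->(0,2) | ant1:(1,3)->N->(0,3)
  grid max=3 at (0,2)
Step 2: ant0:(0,2)->E->(0,3) | ant1:(0,3)->W->(0,2)
  grid max=4 at (0,2)
Step 3: ant0:(0,3)->W->(0,2) | ant1:(0,2)->E->(0,3)
  grid max=5 at (0,2)
Step 4: ant0:(0,2)->E->(0,3) | ant1:(0,3)->W->(0,2)
  grid max=6 at (0,2)
Final grid:
  0 0 6 4
  0 0 0 0
  0 0 0 0
  0 0 0 0
  0 0 0 0
Max pheromone 6 at (0,2)

Answer: (0,2)=6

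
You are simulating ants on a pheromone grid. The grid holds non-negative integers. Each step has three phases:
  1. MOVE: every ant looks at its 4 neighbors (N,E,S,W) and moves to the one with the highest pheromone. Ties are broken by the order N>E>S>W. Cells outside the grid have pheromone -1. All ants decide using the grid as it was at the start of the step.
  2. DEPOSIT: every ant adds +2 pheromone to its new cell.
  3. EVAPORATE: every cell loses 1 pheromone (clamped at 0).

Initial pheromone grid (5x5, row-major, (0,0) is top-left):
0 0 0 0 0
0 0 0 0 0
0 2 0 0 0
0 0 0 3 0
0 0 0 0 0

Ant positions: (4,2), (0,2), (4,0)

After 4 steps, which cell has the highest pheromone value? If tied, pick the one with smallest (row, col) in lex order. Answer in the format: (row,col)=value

Answer: (3,3)=3

Derivation:
Step 1: ant0:(4,2)->N->(3,2) | ant1:(0,2)->E->(0,3) | ant2:(4,0)->N->(3,0)
  grid max=2 at (3,3)
Step 2: ant0:(3,2)->E->(3,3) | ant1:(0,3)->E->(0,4) | ant2:(3,0)->N->(2,0)
  grid max=3 at (3,3)
Step 3: ant0:(3,3)->N->(2,3) | ant1:(0,4)->S->(1,4) | ant2:(2,0)->N->(1,0)
  grid max=2 at (3,3)
Step 4: ant0:(2,3)->S->(3,3) | ant1:(1,4)->N->(0,4) | ant2:(1,0)->N->(0,0)
  grid max=3 at (3,3)
Final grid:
  1 0 0 0 1
  0 0 0 0 0
  0 0 0 0 0
  0 0 0 3 0
  0 0 0 0 0
Max pheromone 3 at (3,3)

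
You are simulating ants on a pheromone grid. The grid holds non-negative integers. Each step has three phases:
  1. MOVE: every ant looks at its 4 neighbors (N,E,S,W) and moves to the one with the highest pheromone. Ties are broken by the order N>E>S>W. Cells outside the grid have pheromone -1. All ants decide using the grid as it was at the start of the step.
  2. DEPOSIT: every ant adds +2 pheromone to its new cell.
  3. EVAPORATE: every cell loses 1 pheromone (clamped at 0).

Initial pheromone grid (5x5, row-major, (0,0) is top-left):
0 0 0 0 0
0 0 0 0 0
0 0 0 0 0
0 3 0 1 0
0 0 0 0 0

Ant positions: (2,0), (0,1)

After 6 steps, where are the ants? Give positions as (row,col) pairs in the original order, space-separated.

Step 1: ant0:(2,0)->N->(1,0) | ant1:(0,1)->E->(0,2)
  grid max=2 at (3,1)
Step 2: ant0:(1,0)->N->(0,0) | ant1:(0,2)->E->(0,3)
  grid max=1 at (0,0)
Step 3: ant0:(0,0)->E->(0,1) | ant1:(0,3)->E->(0,4)
  grid max=1 at (0,1)
Step 4: ant0:(0,1)->E->(0,2) | ant1:(0,4)->S->(1,4)
  grid max=1 at (0,2)
Step 5: ant0:(0,2)->E->(0,3) | ant1:(1,4)->N->(0,4)
  grid max=1 at (0,3)
Step 6: ant0:(0,3)->E->(0,4) | ant1:(0,4)->W->(0,3)
  grid max=2 at (0,3)

(0,4) (0,3)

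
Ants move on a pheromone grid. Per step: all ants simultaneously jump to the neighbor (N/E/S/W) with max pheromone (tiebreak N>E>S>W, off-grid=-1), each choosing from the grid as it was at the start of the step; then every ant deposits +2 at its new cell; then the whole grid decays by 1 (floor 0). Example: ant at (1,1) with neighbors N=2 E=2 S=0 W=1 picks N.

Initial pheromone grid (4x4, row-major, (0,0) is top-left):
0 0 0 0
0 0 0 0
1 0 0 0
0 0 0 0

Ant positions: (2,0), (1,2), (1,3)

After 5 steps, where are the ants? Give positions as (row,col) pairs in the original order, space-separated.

Step 1: ant0:(2,0)->N->(1,0) | ant1:(1,2)->N->(0,2) | ant2:(1,3)->N->(0,3)
  grid max=1 at (0,2)
Step 2: ant0:(1,0)->N->(0,0) | ant1:(0,2)->E->(0,3) | ant2:(0,3)->W->(0,2)
  grid max=2 at (0,2)
Step 3: ant0:(0,0)->E->(0,1) | ant1:(0,3)->W->(0,2) | ant2:(0,2)->E->(0,3)
  grid max=3 at (0,2)
Step 4: ant0:(0,1)->E->(0,2) | ant1:(0,2)->E->(0,3) | ant2:(0,3)->W->(0,2)
  grid max=6 at (0,2)
Step 5: ant0:(0,2)->E->(0,3) | ant1:(0,3)->W->(0,2) | ant2:(0,2)->E->(0,3)
  grid max=7 at (0,2)

(0,3) (0,2) (0,3)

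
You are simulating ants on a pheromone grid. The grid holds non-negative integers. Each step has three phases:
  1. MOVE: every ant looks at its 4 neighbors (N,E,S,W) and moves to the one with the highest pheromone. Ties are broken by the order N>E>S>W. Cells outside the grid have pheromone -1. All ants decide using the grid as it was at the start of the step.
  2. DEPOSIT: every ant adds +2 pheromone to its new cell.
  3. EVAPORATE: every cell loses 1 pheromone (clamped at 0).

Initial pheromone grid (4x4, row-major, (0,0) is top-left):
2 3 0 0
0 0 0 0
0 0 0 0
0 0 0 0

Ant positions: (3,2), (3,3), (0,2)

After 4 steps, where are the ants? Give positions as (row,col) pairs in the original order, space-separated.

Step 1: ant0:(3,2)->N->(2,2) | ant1:(3,3)->N->(2,3) | ant2:(0,2)->W->(0,1)
  grid max=4 at (0,1)
Step 2: ant0:(2,2)->E->(2,3) | ant1:(2,3)->W->(2,2) | ant2:(0,1)->W->(0,0)
  grid max=3 at (0,1)
Step 3: ant0:(2,3)->W->(2,2) | ant1:(2,2)->E->(2,3) | ant2:(0,0)->E->(0,1)
  grid max=4 at (0,1)
Step 4: ant0:(2,2)->E->(2,3) | ant1:(2,3)->W->(2,2) | ant2:(0,1)->W->(0,0)
  grid max=4 at (2,2)

(2,3) (2,2) (0,0)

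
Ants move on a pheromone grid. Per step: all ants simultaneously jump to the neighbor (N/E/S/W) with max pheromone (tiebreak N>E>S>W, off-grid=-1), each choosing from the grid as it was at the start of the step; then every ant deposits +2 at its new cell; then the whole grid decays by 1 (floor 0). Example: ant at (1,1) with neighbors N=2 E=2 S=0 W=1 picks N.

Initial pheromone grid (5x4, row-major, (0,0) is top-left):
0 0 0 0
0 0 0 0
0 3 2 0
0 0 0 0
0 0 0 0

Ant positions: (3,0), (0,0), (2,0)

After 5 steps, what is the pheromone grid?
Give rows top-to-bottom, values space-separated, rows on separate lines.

After step 1: ants at (2,0),(0,1),(2,1)
  0 1 0 0
  0 0 0 0
  1 4 1 0
  0 0 0 0
  0 0 0 0
After step 2: ants at (2,1),(0,2),(2,2)
  0 0 1 0
  0 0 0 0
  0 5 2 0
  0 0 0 0
  0 0 0 0
After step 3: ants at (2,2),(0,3),(2,1)
  0 0 0 1
  0 0 0 0
  0 6 3 0
  0 0 0 0
  0 0 0 0
After step 4: ants at (2,1),(1,3),(2,2)
  0 0 0 0
  0 0 0 1
  0 7 4 0
  0 0 0 0
  0 0 0 0
After step 5: ants at (2,2),(0,3),(2,1)
  0 0 0 1
  0 0 0 0
  0 8 5 0
  0 0 0 0
  0 0 0 0

0 0 0 1
0 0 0 0
0 8 5 0
0 0 0 0
0 0 0 0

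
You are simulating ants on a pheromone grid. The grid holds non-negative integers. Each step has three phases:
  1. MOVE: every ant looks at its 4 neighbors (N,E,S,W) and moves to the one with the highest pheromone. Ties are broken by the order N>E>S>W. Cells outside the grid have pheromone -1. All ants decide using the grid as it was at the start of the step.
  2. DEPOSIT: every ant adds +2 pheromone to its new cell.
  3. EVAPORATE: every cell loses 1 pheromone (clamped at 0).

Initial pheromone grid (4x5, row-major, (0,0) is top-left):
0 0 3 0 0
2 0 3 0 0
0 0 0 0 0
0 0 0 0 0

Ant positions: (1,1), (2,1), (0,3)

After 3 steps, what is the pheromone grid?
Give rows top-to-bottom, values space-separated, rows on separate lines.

After step 1: ants at (1,2),(1,1),(0,2)
  0 0 4 0 0
  1 1 4 0 0
  0 0 0 0 0
  0 0 0 0 0
After step 2: ants at (0,2),(1,2),(1,2)
  0 0 5 0 0
  0 0 7 0 0
  0 0 0 0 0
  0 0 0 0 0
After step 3: ants at (1,2),(0,2),(0,2)
  0 0 8 0 0
  0 0 8 0 0
  0 0 0 0 0
  0 0 0 0 0

0 0 8 0 0
0 0 8 0 0
0 0 0 0 0
0 0 0 0 0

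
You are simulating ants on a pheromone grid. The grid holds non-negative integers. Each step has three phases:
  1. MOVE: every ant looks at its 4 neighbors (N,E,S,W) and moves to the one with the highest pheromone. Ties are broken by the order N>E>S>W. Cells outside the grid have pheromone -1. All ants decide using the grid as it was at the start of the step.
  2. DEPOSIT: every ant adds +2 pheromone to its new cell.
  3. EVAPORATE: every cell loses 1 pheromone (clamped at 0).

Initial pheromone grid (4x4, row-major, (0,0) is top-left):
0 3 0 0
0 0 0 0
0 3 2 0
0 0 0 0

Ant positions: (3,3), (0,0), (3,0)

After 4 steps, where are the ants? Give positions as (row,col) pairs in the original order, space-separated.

Step 1: ant0:(3,3)->N->(2,3) | ant1:(0,0)->E->(0,1) | ant2:(3,0)->N->(2,0)
  grid max=4 at (0,1)
Step 2: ant0:(2,3)->W->(2,2) | ant1:(0,1)->E->(0,2) | ant2:(2,0)->E->(2,1)
  grid max=3 at (0,1)
Step 3: ant0:(2,2)->W->(2,1) | ant1:(0,2)->W->(0,1) | ant2:(2,1)->E->(2,2)
  grid max=4 at (0,1)
Step 4: ant0:(2,1)->E->(2,2) | ant1:(0,1)->E->(0,2) | ant2:(2,2)->W->(2,1)
  grid max=5 at (2,1)

(2,2) (0,2) (2,1)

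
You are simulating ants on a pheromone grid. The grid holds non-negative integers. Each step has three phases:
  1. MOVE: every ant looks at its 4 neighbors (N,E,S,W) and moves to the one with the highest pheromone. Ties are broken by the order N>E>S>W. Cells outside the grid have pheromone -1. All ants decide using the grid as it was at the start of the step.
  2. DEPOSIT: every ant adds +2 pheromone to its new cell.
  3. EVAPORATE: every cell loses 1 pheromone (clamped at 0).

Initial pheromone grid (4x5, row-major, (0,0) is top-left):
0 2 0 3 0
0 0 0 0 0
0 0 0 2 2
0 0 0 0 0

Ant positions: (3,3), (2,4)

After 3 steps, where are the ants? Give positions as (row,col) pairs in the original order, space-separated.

Step 1: ant0:(3,3)->N->(2,3) | ant1:(2,4)->W->(2,3)
  grid max=5 at (2,3)
Step 2: ant0:(2,3)->E->(2,4) | ant1:(2,3)->E->(2,4)
  grid max=4 at (2,3)
Step 3: ant0:(2,4)->W->(2,3) | ant1:(2,4)->W->(2,3)
  grid max=7 at (2,3)

(2,3) (2,3)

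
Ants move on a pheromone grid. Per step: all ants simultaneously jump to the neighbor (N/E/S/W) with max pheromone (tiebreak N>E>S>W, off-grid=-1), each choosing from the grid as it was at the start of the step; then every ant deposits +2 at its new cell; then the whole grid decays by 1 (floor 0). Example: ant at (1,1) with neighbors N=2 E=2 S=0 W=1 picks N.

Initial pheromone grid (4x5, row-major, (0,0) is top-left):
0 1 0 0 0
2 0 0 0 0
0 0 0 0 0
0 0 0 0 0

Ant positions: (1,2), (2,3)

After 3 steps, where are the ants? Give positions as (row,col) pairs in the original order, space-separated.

Step 1: ant0:(1,2)->N->(0,2) | ant1:(2,3)->N->(1,3)
  grid max=1 at (0,2)
Step 2: ant0:(0,2)->E->(0,3) | ant1:(1,3)->N->(0,3)
  grid max=3 at (0,3)
Step 3: ant0:(0,3)->E->(0,4) | ant1:(0,3)->E->(0,4)
  grid max=3 at (0,4)

(0,4) (0,4)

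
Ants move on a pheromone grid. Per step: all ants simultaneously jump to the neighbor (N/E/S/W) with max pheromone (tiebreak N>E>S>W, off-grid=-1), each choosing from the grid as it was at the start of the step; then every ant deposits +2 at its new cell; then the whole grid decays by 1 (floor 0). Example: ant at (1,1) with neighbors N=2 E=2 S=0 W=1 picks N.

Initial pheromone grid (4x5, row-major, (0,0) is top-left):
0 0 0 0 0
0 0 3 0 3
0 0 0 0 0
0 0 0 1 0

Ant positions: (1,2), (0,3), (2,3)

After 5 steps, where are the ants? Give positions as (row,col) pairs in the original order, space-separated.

Step 1: ant0:(1,2)->N->(0,2) | ant1:(0,3)->E->(0,4) | ant2:(2,3)->S->(3,3)
  grid max=2 at (1,2)
Step 2: ant0:(0,2)->S->(1,2) | ant1:(0,4)->S->(1,4) | ant2:(3,3)->N->(2,3)
  grid max=3 at (1,2)
Step 3: ant0:(1,2)->N->(0,2) | ant1:(1,4)->N->(0,4) | ant2:(2,3)->S->(3,3)
  grid max=2 at (1,2)
Step 4: ant0:(0,2)->S->(1,2) | ant1:(0,4)->S->(1,4) | ant2:(3,3)->N->(2,3)
  grid max=3 at (1,2)
Step 5: ant0:(1,2)->N->(0,2) | ant1:(1,4)->N->(0,4) | ant2:(2,3)->S->(3,3)
  grid max=2 at (1,2)

(0,2) (0,4) (3,3)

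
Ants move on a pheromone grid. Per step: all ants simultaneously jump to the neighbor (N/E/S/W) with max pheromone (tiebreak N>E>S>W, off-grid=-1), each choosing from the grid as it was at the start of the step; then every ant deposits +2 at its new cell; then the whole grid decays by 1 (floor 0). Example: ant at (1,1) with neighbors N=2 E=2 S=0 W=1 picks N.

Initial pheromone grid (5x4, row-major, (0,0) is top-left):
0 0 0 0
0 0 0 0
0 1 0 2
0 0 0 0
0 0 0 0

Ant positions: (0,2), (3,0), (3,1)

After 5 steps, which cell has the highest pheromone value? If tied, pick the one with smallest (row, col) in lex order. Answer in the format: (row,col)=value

Answer: (2,1)=6

Derivation:
Step 1: ant0:(0,2)->E->(0,3) | ant1:(3,0)->N->(2,0) | ant2:(3,1)->N->(2,1)
  grid max=2 at (2,1)
Step 2: ant0:(0,3)->S->(1,3) | ant1:(2,0)->E->(2,1) | ant2:(2,1)->W->(2,0)
  grid max=3 at (2,1)
Step 3: ant0:(1,3)->N->(0,3) | ant1:(2,1)->W->(2,0) | ant2:(2,0)->E->(2,1)
  grid max=4 at (2,1)
Step 4: ant0:(0,3)->S->(1,3) | ant1:(2,0)->E->(2,1) | ant2:(2,1)->W->(2,0)
  grid max=5 at (2,1)
Step 5: ant0:(1,3)->N->(0,3) | ant1:(2,1)->W->(2,0) | ant2:(2,0)->E->(2,1)
  grid max=6 at (2,1)
Final grid:
  0 0 0 1
  0 0 0 0
  5 6 0 0
  0 0 0 0
  0 0 0 0
Max pheromone 6 at (2,1)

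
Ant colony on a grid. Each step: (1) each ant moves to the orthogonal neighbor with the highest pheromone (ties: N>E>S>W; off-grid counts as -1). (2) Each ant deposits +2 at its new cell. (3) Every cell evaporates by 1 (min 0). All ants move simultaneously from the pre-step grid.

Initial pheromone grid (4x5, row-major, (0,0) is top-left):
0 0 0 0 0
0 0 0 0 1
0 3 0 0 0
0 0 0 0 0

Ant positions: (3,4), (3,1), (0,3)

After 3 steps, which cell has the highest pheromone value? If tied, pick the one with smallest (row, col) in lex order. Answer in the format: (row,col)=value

Step 1: ant0:(3,4)->N->(2,4) | ant1:(3,1)->N->(2,1) | ant2:(0,3)->E->(0,4)
  grid max=4 at (2,1)
Step 2: ant0:(2,4)->N->(1,4) | ant1:(2,1)->N->(1,1) | ant2:(0,4)->S->(1,4)
  grid max=3 at (1,4)
Step 3: ant0:(1,4)->N->(0,4) | ant1:(1,1)->S->(2,1) | ant2:(1,4)->N->(0,4)
  grid max=4 at (2,1)
Final grid:
  0 0 0 0 3
  0 0 0 0 2
  0 4 0 0 0
  0 0 0 0 0
Max pheromone 4 at (2,1)

Answer: (2,1)=4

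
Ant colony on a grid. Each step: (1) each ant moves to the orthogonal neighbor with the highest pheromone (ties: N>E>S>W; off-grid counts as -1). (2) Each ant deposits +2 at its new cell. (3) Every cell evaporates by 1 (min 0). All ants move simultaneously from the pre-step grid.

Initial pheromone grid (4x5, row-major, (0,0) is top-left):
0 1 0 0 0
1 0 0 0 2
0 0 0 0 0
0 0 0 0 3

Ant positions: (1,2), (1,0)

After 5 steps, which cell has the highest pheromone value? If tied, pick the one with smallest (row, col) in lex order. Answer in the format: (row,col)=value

Answer: (0,4)=3

Derivation:
Step 1: ant0:(1,2)->N->(0,2) | ant1:(1,0)->N->(0,0)
  grid max=2 at (3,4)
Step 2: ant0:(0,2)->E->(0,3) | ant1:(0,0)->E->(0,1)
  grid max=1 at (0,1)
Step 3: ant0:(0,3)->E->(0,4) | ant1:(0,1)->E->(0,2)
  grid max=1 at (0,2)
Step 4: ant0:(0,4)->S->(1,4) | ant1:(0,2)->E->(0,3)
  grid max=1 at (0,3)
Step 5: ant0:(1,4)->N->(0,4) | ant1:(0,3)->E->(0,4)
  grid max=3 at (0,4)
Final grid:
  0 0 0 0 3
  0 0 0 0 0
  0 0 0 0 0
  0 0 0 0 0
Max pheromone 3 at (0,4)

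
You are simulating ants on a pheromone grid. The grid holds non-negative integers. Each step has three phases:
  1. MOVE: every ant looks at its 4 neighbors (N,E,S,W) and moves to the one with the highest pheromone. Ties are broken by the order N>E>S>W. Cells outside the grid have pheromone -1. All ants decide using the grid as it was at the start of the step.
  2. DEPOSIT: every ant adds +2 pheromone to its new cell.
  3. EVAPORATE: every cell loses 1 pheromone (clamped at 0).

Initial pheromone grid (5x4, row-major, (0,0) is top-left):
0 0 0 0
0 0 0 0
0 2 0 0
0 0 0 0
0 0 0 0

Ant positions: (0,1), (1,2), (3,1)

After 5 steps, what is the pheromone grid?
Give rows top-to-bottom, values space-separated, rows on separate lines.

After step 1: ants at (0,2),(0,2),(2,1)
  0 0 3 0
  0 0 0 0
  0 3 0 0
  0 0 0 0
  0 0 0 0
After step 2: ants at (0,3),(0,3),(1,1)
  0 0 2 3
  0 1 0 0
  0 2 0 0
  0 0 0 0
  0 0 0 0
After step 3: ants at (0,2),(0,2),(2,1)
  0 0 5 2
  0 0 0 0
  0 3 0 0
  0 0 0 0
  0 0 0 0
After step 4: ants at (0,3),(0,3),(1,1)
  0 0 4 5
  0 1 0 0
  0 2 0 0
  0 0 0 0
  0 0 0 0
After step 5: ants at (0,2),(0,2),(2,1)
  0 0 7 4
  0 0 0 0
  0 3 0 0
  0 0 0 0
  0 0 0 0

0 0 7 4
0 0 0 0
0 3 0 0
0 0 0 0
0 0 0 0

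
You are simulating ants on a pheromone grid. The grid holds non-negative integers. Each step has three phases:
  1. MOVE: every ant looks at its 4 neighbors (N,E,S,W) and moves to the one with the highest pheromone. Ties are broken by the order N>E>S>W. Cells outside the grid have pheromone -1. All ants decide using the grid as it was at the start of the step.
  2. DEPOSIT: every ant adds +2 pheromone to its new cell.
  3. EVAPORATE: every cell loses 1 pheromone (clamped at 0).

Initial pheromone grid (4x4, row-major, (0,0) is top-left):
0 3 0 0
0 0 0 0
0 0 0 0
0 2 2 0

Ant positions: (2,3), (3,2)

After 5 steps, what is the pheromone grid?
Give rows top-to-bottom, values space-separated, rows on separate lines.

After step 1: ants at (1,3),(3,1)
  0 2 0 0
  0 0 0 1
  0 0 0 0
  0 3 1 0
After step 2: ants at (0,3),(3,2)
  0 1 0 1
  0 0 0 0
  0 0 0 0
  0 2 2 0
After step 3: ants at (1,3),(3,1)
  0 0 0 0
  0 0 0 1
  0 0 0 0
  0 3 1 0
After step 4: ants at (0,3),(3,2)
  0 0 0 1
  0 0 0 0
  0 0 0 0
  0 2 2 0
After step 5: ants at (1,3),(3,1)
  0 0 0 0
  0 0 0 1
  0 0 0 0
  0 3 1 0

0 0 0 0
0 0 0 1
0 0 0 0
0 3 1 0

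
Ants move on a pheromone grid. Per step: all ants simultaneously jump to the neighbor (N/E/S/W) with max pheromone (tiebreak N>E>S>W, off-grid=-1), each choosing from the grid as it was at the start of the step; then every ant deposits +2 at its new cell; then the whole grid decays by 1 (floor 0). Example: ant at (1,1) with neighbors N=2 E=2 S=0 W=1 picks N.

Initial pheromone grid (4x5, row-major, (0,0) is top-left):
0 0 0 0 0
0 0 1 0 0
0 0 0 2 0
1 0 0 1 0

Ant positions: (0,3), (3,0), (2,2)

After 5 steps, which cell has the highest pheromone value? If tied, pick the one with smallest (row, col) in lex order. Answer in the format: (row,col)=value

Step 1: ant0:(0,3)->E->(0,4) | ant1:(3,0)->N->(2,0) | ant2:(2,2)->E->(2,3)
  grid max=3 at (2,3)
Step 2: ant0:(0,4)->S->(1,4) | ant1:(2,0)->N->(1,0) | ant2:(2,3)->N->(1,3)
  grid max=2 at (2,3)
Step 3: ant0:(1,4)->W->(1,3) | ant1:(1,0)->N->(0,0) | ant2:(1,3)->S->(2,3)
  grid max=3 at (2,3)
Step 4: ant0:(1,3)->S->(2,3) | ant1:(0,0)->E->(0,1) | ant2:(2,3)->N->(1,3)
  grid max=4 at (2,3)
Step 5: ant0:(2,3)->N->(1,3) | ant1:(0,1)->E->(0,2) | ant2:(1,3)->S->(2,3)
  grid max=5 at (2,3)
Final grid:
  0 0 1 0 0
  0 0 0 4 0
  0 0 0 5 0
  0 0 0 0 0
Max pheromone 5 at (2,3)

Answer: (2,3)=5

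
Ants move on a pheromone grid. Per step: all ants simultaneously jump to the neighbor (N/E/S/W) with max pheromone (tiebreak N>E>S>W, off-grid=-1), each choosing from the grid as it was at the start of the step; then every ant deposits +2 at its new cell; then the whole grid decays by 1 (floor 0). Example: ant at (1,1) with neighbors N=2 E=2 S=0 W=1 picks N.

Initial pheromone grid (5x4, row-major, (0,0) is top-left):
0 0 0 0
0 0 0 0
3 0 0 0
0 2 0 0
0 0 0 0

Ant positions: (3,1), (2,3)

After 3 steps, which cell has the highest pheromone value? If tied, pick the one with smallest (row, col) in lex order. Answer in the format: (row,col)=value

Step 1: ant0:(3,1)->N->(2,1) | ant1:(2,3)->N->(1,3)
  grid max=2 at (2,0)
Step 2: ant0:(2,1)->W->(2,0) | ant1:(1,3)->N->(0,3)
  grid max=3 at (2,0)
Step 3: ant0:(2,0)->N->(1,0) | ant1:(0,3)->S->(1,3)
  grid max=2 at (2,0)
Final grid:
  0 0 0 0
  1 0 0 1
  2 0 0 0
  0 0 0 0
  0 0 0 0
Max pheromone 2 at (2,0)

Answer: (2,0)=2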